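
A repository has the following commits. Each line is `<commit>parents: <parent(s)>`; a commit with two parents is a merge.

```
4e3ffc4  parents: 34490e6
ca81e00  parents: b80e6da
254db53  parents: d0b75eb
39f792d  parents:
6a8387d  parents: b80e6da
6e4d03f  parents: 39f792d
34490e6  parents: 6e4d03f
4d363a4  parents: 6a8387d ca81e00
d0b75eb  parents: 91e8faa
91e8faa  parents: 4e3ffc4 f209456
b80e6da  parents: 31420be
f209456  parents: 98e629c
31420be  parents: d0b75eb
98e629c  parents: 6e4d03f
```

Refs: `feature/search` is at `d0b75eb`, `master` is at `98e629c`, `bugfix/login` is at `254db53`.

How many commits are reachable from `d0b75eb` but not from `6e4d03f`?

6

Reachable from d0b75eb: {34490e6, 39f792d, 4e3ffc4, 6e4d03f, 91e8faa, 98e629c, d0b75eb, f209456}.
Reachable from 6e4d03f: {39f792d, 6e4d03f}.
In d0b75eb's history but not 6e4d03f's: {34490e6, 4e3ffc4, 91e8faa, 98e629c, d0b75eb, f209456} — 6 commits.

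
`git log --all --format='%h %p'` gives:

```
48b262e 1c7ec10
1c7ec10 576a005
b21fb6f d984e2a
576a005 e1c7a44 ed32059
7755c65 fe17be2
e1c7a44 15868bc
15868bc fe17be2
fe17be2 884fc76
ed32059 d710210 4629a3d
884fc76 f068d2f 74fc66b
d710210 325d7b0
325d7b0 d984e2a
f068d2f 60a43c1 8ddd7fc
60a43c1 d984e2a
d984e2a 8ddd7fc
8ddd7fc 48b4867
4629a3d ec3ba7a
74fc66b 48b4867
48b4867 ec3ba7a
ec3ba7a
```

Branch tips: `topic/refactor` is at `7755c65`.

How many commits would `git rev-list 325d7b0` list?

5

Walking parent pointers from 325d7b0: reachable set = {325d7b0, 48b4867, 8ddd7fc, d984e2a, ec3ba7a}.
That is 5 commits.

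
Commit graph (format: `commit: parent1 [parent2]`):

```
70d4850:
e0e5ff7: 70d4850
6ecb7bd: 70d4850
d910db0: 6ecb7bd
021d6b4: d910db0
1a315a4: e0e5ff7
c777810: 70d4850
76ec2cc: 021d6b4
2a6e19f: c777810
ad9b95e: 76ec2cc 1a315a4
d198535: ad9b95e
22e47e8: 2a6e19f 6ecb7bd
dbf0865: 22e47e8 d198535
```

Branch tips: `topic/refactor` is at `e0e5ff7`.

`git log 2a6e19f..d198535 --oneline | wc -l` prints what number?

8

Reachable from d198535: {021d6b4, 1a315a4, 6ecb7bd, 70d4850, 76ec2cc, ad9b95e, d198535, d910db0, e0e5ff7}.
Reachable from 2a6e19f: {2a6e19f, 70d4850, c777810}.
In d198535's history but not 2a6e19f's: {021d6b4, 1a315a4, 6ecb7bd, 76ec2cc, ad9b95e, d198535, d910db0, e0e5ff7} — 8 commits.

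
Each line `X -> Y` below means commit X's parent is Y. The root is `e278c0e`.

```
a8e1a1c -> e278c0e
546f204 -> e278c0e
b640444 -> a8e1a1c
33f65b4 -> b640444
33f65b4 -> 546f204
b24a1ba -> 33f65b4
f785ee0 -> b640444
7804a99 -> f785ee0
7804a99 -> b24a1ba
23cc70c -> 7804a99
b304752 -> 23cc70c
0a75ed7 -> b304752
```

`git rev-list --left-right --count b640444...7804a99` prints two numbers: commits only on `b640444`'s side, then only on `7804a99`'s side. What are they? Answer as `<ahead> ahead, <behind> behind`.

Reachable from b640444: {a8e1a1c, b640444, e278c0e}.
Reachable from 7804a99: {33f65b4, 546f204, 7804a99, a8e1a1c, b24a1ba, b640444, e278c0e, f785ee0}.
Only in b640444's history (ahead): {} — 0.
Only in 7804a99's history (behind): {33f65b4, 546f204, 7804a99, b24a1ba, f785ee0} — 5.

0 ahead, 5 behind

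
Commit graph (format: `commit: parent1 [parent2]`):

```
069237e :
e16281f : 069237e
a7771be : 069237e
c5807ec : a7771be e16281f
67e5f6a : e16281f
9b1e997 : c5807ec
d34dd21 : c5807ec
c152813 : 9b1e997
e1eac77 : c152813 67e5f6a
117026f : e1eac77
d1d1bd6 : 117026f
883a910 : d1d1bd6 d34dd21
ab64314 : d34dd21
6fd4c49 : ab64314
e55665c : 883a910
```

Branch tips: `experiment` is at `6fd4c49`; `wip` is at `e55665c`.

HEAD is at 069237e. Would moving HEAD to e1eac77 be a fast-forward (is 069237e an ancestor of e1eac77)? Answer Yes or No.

A fast-forward from 069237e to e1eac77 is possible iff 069237e is an ancestor of e1eac77.
Ancestors of e1eac77: {069237e, 67e5f6a, 9b1e997, a7771be, c152813, c5807ec, e16281f, e1eac77}.
069237e is among them, so fast-forward is possible.

Yes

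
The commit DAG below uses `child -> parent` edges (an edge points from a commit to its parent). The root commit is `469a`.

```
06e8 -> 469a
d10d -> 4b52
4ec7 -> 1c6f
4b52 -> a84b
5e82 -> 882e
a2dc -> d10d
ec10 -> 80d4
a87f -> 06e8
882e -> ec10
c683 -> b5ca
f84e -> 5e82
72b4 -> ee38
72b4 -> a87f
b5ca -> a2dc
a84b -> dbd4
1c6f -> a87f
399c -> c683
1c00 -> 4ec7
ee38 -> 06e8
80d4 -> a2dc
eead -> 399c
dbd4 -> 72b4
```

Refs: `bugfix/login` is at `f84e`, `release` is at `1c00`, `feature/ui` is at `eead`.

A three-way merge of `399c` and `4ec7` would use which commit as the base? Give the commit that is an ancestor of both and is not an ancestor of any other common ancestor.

a87f

Ancestors of 399c: {06e8, 399c, 469a, 4b52, 72b4, a2dc, a84b, a87f, b5ca, c683, d10d, dbd4, ee38}.
Ancestors of 4ec7: {06e8, 1c6f, 469a, 4ec7, a87f}.
Common ancestors: {06e8, 469a, a87f}.
Among these, a87f is not an ancestor of any other common ancestor — it is the merge base.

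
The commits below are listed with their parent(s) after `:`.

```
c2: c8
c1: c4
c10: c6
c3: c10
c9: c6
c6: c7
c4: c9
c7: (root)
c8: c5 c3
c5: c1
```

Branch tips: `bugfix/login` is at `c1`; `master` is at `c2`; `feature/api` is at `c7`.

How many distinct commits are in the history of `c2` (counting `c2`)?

10

Walking parent pointers from c2: reachable set = {c1, c10, c2, c3, c4, c5, c6, c7, c8, c9}.
That is 10 commits.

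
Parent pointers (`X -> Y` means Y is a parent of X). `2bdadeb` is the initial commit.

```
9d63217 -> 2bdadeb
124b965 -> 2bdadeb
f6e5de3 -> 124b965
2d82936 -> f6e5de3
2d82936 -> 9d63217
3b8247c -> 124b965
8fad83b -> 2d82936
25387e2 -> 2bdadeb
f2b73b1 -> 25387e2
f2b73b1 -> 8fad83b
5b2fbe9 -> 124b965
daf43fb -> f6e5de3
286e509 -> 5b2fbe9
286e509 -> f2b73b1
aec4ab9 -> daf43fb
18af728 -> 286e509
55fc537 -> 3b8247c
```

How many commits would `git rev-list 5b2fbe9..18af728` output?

8

Reachable from 18af728: {124b965, 18af728, 25387e2, 286e509, 2bdadeb, 2d82936, 5b2fbe9, 8fad83b, 9d63217, f2b73b1, f6e5de3}.
Reachable from 5b2fbe9: {124b965, 2bdadeb, 5b2fbe9}.
In 18af728's history but not 5b2fbe9's: {18af728, 25387e2, 286e509, 2d82936, 8fad83b, 9d63217, f2b73b1, f6e5de3} — 8 commits.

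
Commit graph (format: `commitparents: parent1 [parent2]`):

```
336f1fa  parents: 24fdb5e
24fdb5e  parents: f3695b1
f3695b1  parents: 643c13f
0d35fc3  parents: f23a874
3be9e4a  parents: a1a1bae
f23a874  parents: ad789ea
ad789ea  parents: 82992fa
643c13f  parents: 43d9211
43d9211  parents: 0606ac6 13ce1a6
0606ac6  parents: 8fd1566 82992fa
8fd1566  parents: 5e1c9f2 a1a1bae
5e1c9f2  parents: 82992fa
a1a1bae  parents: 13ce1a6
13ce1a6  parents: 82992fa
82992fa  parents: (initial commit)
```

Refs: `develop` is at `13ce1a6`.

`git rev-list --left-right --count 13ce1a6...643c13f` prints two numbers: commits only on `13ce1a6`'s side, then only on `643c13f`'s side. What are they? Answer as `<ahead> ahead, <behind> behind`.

Reachable from 13ce1a6: {13ce1a6, 82992fa}.
Reachable from 643c13f: {0606ac6, 13ce1a6, 43d9211, 5e1c9f2, 643c13f, 82992fa, 8fd1566, a1a1bae}.
Only in 13ce1a6's history (ahead): {} — 0.
Only in 643c13f's history (behind): {0606ac6, 43d9211, 5e1c9f2, 643c13f, 8fd1566, a1a1bae} — 6.

0 ahead, 6 behind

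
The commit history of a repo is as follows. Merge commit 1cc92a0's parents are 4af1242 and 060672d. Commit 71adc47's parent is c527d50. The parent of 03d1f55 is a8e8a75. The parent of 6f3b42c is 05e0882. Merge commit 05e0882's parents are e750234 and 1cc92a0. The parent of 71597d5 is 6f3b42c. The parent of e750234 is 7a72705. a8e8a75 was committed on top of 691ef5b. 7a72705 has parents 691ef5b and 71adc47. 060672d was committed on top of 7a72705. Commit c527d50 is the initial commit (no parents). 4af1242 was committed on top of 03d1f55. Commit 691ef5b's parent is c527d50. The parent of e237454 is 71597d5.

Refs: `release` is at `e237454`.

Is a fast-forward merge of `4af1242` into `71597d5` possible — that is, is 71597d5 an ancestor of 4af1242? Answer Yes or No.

A fast-forward from 71597d5 to 4af1242 is possible iff 71597d5 is an ancestor of 4af1242.
Ancestors of 4af1242: {03d1f55, 4af1242, 691ef5b, a8e8a75, c527d50}.
71597d5 is not among them, so fast-forward is not possible.

No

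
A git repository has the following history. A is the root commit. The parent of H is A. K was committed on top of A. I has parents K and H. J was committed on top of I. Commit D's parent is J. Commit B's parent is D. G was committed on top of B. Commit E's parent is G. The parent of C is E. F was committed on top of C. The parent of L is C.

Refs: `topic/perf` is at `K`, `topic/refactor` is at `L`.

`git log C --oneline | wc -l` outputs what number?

10

Walking parent pointers from C: reachable set = {A, B, C, D, E, G, H, I, J, K}.
That is 10 commits.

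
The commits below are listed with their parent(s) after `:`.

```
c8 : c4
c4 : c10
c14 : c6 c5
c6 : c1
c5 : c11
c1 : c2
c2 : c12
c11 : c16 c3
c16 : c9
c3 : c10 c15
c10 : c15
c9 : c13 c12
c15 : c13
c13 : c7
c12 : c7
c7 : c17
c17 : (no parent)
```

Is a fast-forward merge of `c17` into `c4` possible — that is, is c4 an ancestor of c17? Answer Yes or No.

A fast-forward from c4 to c17 is possible iff c4 is an ancestor of c17.
Ancestors of c17: {c17}.
c4 is not among them, so fast-forward is not possible.

No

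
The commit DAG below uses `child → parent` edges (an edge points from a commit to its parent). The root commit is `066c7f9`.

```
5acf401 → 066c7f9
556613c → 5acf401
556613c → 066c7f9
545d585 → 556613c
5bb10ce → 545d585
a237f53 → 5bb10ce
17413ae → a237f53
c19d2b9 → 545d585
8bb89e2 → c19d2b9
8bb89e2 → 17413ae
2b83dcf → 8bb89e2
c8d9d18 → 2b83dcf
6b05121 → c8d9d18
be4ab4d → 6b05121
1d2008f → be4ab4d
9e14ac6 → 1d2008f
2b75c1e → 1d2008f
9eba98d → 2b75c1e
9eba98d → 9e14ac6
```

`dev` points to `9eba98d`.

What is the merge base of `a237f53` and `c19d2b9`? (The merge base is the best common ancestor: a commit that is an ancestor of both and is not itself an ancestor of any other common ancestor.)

Ancestors of a237f53: {066c7f9, 545d585, 556613c, 5acf401, 5bb10ce, a237f53}.
Ancestors of c19d2b9: {066c7f9, 545d585, 556613c, 5acf401, c19d2b9}.
Common ancestors: {066c7f9, 545d585, 556613c, 5acf401}.
Among these, 545d585 is not an ancestor of any other common ancestor — it is the merge base.

545d585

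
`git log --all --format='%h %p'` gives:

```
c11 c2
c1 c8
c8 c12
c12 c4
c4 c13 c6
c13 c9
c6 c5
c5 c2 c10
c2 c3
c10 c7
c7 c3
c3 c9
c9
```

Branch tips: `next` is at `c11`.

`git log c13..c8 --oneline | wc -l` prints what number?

9

Reachable from c8: {c10, c12, c13, c2, c3, c4, c5, c6, c7, c8, c9}.
Reachable from c13: {c13, c9}.
In c8's history but not c13's: {c10, c12, c2, c3, c4, c5, c6, c7, c8} — 9 commits.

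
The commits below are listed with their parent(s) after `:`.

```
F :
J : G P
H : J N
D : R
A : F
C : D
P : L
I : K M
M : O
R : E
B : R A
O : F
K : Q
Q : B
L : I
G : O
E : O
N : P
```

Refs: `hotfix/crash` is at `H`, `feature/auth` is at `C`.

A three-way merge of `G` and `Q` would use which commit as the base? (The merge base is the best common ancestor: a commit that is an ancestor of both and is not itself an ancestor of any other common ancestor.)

Ancestors of G: {F, G, O}.
Ancestors of Q: {A, B, E, F, O, Q, R}.
Common ancestors: {F, O}.
Among these, O is not an ancestor of any other common ancestor — it is the merge base.

O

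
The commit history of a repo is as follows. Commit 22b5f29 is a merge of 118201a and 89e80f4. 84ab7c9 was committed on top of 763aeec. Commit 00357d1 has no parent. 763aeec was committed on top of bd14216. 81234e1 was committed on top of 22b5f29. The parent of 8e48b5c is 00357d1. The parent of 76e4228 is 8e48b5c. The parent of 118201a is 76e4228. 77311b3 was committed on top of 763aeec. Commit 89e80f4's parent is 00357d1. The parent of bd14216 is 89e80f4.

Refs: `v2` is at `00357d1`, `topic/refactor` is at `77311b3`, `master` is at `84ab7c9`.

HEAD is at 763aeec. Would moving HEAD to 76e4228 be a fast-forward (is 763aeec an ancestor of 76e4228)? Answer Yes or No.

No

A fast-forward from 763aeec to 76e4228 is possible iff 763aeec is an ancestor of 76e4228.
Ancestors of 76e4228: {00357d1, 76e4228, 8e48b5c}.
763aeec is not among them, so fast-forward is not possible.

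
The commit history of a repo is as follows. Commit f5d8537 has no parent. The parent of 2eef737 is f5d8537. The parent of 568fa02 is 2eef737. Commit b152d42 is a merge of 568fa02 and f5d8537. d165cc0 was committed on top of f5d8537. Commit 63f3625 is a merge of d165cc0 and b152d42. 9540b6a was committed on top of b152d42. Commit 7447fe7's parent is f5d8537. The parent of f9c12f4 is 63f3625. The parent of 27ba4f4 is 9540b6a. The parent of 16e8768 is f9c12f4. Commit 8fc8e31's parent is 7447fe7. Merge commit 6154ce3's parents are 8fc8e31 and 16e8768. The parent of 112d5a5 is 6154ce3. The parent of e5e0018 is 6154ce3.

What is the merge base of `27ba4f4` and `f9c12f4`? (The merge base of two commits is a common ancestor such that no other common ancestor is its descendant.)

Ancestors of 27ba4f4: {27ba4f4, 2eef737, 568fa02, 9540b6a, b152d42, f5d8537}.
Ancestors of f9c12f4: {2eef737, 568fa02, 63f3625, b152d42, d165cc0, f5d8537, f9c12f4}.
Common ancestors: {2eef737, 568fa02, b152d42, f5d8537}.
Among these, b152d42 is not an ancestor of any other common ancestor — it is the merge base.

b152d42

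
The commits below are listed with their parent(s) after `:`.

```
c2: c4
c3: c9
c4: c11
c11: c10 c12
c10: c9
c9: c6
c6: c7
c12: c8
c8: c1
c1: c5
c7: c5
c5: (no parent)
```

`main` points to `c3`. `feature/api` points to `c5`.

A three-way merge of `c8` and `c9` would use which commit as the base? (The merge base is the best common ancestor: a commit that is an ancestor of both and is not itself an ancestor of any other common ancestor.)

Ancestors of c8: {c1, c5, c8}.
Ancestors of c9: {c5, c6, c7, c9}.
Common ancestors: {c5}.
The only common ancestor is c5, so it is the merge base.

c5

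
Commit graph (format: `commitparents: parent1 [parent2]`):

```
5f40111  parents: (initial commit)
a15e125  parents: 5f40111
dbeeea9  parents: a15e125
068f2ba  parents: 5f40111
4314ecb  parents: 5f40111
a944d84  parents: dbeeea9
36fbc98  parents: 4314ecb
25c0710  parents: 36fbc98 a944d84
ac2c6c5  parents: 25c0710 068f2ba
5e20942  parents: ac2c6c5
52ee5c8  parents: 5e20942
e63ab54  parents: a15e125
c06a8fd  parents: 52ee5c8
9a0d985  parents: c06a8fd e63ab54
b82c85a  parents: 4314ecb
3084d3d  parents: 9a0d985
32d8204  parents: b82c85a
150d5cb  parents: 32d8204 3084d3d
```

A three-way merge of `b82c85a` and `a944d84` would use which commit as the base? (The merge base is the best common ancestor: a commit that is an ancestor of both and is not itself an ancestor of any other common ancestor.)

Ancestors of b82c85a: {4314ecb, 5f40111, b82c85a}.
Ancestors of a944d84: {5f40111, a15e125, a944d84, dbeeea9}.
Common ancestors: {5f40111}.
The only common ancestor is 5f40111, so it is the merge base.

5f40111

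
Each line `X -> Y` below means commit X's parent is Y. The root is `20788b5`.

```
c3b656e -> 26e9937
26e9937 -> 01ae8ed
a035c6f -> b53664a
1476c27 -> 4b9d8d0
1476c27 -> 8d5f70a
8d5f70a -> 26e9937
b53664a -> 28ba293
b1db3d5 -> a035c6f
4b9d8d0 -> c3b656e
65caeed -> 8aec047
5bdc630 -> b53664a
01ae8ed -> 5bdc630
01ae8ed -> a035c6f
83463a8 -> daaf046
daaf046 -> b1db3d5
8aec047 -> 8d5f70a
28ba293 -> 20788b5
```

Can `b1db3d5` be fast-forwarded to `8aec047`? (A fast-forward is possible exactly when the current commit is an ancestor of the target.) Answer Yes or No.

A fast-forward from b1db3d5 to 8aec047 is possible iff b1db3d5 is an ancestor of 8aec047.
Ancestors of 8aec047: {01ae8ed, 20788b5, 26e9937, 28ba293, 5bdc630, 8aec047, 8d5f70a, a035c6f, b53664a}.
b1db3d5 is not among them, so fast-forward is not possible.

No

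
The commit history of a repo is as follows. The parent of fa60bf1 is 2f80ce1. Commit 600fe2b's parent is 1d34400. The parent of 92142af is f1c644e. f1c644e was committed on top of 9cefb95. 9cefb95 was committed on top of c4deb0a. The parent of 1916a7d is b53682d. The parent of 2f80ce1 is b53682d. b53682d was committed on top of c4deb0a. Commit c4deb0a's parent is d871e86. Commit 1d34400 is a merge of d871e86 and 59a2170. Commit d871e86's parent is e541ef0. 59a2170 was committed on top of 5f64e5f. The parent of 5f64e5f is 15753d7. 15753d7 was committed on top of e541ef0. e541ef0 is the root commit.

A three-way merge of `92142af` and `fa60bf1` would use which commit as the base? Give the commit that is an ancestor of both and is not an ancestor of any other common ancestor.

c4deb0a

Ancestors of 92142af: {92142af, 9cefb95, c4deb0a, d871e86, e541ef0, f1c644e}.
Ancestors of fa60bf1: {2f80ce1, b53682d, c4deb0a, d871e86, e541ef0, fa60bf1}.
Common ancestors: {c4deb0a, d871e86, e541ef0}.
Among these, c4deb0a is not an ancestor of any other common ancestor — it is the merge base.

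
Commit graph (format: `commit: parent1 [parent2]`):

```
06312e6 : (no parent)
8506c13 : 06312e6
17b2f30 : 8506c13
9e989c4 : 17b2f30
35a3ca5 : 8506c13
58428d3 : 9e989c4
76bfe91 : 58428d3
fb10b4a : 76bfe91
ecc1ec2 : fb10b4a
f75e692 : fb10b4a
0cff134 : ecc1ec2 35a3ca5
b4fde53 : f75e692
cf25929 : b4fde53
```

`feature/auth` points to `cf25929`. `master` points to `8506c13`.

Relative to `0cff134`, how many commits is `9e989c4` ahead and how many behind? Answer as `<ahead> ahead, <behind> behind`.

Reachable from 9e989c4: {06312e6, 17b2f30, 8506c13, 9e989c4}.
Reachable from 0cff134: {06312e6, 0cff134, 17b2f30, 35a3ca5, 58428d3, 76bfe91, 8506c13, 9e989c4, ecc1ec2, fb10b4a}.
Only in 9e989c4's history (ahead): {} — 0.
Only in 0cff134's history (behind): {0cff134, 35a3ca5, 58428d3, 76bfe91, ecc1ec2, fb10b4a} — 6.

0 ahead, 6 behind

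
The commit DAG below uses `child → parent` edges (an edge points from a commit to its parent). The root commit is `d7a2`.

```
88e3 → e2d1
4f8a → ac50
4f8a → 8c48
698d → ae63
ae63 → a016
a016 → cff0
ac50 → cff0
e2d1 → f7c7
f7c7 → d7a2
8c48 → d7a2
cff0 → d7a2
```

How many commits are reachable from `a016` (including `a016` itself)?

3

Walking parent pointers from a016: reachable set = {a016, cff0, d7a2}.
That is 3 commits.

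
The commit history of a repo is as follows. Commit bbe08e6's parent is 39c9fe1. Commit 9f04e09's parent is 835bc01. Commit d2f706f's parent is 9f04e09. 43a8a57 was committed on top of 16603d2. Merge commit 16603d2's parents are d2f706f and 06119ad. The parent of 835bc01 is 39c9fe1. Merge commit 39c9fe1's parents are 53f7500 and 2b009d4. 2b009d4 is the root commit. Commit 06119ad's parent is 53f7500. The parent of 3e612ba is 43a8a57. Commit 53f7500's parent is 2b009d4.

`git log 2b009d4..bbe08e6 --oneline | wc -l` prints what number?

3

Reachable from bbe08e6: {2b009d4, 39c9fe1, 53f7500, bbe08e6}.
Reachable from 2b009d4: {2b009d4}.
In bbe08e6's history but not 2b009d4's: {39c9fe1, 53f7500, bbe08e6} — 3 commits.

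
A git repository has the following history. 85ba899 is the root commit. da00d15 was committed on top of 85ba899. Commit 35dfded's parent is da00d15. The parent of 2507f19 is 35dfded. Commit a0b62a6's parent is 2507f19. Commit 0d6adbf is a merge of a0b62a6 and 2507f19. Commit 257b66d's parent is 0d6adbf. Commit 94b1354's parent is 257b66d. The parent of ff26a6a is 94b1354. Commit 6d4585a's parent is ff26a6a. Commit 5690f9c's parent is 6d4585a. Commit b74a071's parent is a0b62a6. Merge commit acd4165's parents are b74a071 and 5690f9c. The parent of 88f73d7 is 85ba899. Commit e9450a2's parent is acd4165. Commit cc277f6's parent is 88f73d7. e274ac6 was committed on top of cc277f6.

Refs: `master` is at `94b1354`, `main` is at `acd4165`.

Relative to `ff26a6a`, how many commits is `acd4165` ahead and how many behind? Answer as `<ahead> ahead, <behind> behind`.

4 ahead, 0 behind

Reachable from acd4165: {0d6adbf, 2507f19, 257b66d, 35dfded, 5690f9c, 6d4585a, 85ba899, 94b1354, a0b62a6, acd4165, b74a071, da00d15, ff26a6a}.
Reachable from ff26a6a: {0d6adbf, 2507f19, 257b66d, 35dfded, 85ba899, 94b1354, a0b62a6, da00d15, ff26a6a}.
Only in acd4165's history (ahead): {5690f9c, 6d4585a, acd4165, b74a071} — 4.
Only in ff26a6a's history (behind): {} — 0.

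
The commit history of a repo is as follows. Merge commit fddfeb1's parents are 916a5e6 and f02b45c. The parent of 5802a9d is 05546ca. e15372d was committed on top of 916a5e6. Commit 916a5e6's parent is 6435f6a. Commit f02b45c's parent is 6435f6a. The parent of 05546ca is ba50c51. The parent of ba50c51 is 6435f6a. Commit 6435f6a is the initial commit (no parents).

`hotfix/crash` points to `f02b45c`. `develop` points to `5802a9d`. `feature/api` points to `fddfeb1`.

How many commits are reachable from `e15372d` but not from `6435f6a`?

Reachable from e15372d: {6435f6a, 916a5e6, e15372d}.
Reachable from 6435f6a: {6435f6a}.
In e15372d's history but not 6435f6a's: {916a5e6, e15372d} — 2 commits.

2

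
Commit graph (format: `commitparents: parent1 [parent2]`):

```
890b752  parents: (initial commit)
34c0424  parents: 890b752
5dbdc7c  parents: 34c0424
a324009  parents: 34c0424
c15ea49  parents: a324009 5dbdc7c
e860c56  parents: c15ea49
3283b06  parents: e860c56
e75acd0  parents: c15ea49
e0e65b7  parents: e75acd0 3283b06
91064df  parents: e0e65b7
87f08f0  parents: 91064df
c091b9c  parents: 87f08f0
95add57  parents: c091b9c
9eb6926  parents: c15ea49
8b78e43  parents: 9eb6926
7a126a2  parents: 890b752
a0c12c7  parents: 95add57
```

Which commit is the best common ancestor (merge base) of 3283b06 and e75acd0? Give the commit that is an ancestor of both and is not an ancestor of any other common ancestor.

Ancestors of 3283b06: {3283b06, 34c0424, 5dbdc7c, 890b752, a324009, c15ea49, e860c56}.
Ancestors of e75acd0: {34c0424, 5dbdc7c, 890b752, a324009, c15ea49, e75acd0}.
Common ancestors: {34c0424, 5dbdc7c, 890b752, a324009, c15ea49}.
Among these, c15ea49 is not an ancestor of any other common ancestor — it is the merge base.

c15ea49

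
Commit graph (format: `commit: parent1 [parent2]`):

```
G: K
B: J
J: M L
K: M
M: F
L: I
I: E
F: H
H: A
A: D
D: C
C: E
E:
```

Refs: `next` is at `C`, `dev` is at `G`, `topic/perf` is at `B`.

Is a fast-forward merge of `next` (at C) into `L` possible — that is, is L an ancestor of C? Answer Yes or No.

A fast-forward from L to C is possible iff L is an ancestor of C.
Ancestors of C: {C, E}.
L is not among them, so fast-forward is not possible.

No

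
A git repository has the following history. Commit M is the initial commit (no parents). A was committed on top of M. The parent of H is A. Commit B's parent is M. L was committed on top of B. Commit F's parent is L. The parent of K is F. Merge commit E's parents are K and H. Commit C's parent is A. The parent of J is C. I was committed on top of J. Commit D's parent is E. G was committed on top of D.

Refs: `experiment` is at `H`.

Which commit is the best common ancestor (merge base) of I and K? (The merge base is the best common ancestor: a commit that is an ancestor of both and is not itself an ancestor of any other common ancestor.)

M

Ancestors of I: {A, C, I, J, M}.
Ancestors of K: {B, F, K, L, M}.
Common ancestors: {M}.
The only common ancestor is M, so it is the merge base.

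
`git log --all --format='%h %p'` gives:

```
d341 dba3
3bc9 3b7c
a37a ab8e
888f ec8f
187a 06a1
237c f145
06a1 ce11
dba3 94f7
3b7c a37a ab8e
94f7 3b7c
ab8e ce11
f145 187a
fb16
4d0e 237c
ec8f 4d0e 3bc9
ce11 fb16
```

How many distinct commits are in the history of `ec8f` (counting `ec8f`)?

Walking parent pointers from ec8f: reachable set = {06a1, 187a, 237c, 3b7c, 3bc9, 4d0e, a37a, ab8e, ce11, ec8f, f145, fb16}.
That is 12 commits.

12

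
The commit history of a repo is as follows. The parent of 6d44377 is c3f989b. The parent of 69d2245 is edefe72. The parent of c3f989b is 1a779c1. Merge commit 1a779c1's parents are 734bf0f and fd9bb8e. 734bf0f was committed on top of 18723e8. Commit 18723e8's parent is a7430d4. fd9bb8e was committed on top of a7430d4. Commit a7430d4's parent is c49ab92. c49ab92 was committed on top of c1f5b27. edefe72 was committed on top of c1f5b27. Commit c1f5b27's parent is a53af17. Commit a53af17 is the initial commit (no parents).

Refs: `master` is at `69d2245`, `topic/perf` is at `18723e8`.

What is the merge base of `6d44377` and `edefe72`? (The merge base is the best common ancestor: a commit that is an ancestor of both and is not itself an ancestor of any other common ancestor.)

c1f5b27

Ancestors of 6d44377: {18723e8, 1a779c1, 6d44377, 734bf0f, a53af17, a7430d4, c1f5b27, c3f989b, c49ab92, fd9bb8e}.
Ancestors of edefe72: {a53af17, c1f5b27, edefe72}.
Common ancestors: {a53af17, c1f5b27}.
Among these, c1f5b27 is not an ancestor of any other common ancestor — it is the merge base.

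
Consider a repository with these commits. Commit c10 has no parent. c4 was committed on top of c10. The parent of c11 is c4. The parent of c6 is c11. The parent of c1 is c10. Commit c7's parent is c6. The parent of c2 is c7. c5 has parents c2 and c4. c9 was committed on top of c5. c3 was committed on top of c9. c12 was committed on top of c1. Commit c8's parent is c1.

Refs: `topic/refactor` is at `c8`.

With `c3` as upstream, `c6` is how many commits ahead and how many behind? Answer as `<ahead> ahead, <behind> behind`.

0 ahead, 5 behind

Reachable from c6: {c10, c11, c4, c6}.
Reachable from c3: {c10, c11, c2, c3, c4, c5, c6, c7, c9}.
Only in c6's history (ahead): {} — 0.
Only in c3's history (behind): {c2, c3, c5, c7, c9} — 5.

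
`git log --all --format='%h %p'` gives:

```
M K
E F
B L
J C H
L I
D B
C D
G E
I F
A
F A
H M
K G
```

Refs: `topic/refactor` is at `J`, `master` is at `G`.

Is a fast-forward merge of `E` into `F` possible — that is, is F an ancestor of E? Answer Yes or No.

A fast-forward from F to E is possible iff F is an ancestor of E.
Ancestors of E: {A, E, F}.
F is among them, so fast-forward is possible.

Yes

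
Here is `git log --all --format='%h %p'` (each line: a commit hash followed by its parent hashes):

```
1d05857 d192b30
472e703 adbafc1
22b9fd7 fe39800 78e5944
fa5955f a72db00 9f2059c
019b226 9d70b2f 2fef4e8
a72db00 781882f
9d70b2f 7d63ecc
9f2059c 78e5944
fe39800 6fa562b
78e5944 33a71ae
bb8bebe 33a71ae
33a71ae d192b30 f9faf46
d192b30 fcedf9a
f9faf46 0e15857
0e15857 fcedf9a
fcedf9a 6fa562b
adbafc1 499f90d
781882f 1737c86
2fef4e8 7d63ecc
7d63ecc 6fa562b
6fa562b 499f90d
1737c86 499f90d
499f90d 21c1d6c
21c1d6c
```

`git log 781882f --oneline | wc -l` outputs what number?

4

Walking parent pointers from 781882f: reachable set = {1737c86, 21c1d6c, 499f90d, 781882f}.
That is 4 commits.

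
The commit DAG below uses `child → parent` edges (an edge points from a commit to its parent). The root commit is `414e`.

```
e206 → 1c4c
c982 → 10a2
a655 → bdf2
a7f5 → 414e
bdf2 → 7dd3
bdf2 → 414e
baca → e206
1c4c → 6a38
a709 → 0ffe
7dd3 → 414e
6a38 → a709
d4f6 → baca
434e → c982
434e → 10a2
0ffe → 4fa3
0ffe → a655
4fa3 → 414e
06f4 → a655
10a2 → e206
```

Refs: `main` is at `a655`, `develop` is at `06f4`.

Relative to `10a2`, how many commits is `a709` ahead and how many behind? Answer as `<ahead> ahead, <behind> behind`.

Reachable from a709: {0ffe, 414e, 4fa3, 7dd3, a655, a709, bdf2}.
Reachable from 10a2: {0ffe, 10a2, 1c4c, 414e, 4fa3, 6a38, 7dd3, a655, a709, bdf2, e206}.
Only in a709's history (ahead): {} — 0.
Only in 10a2's history (behind): {10a2, 1c4c, 6a38, e206} — 4.

0 ahead, 4 behind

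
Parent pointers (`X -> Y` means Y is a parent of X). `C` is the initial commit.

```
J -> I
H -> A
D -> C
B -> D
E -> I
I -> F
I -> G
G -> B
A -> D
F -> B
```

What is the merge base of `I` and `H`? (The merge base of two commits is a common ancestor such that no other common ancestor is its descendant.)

Ancestors of I: {B, C, D, F, G, I}.
Ancestors of H: {A, C, D, H}.
Common ancestors: {C, D}.
Among these, D is not an ancestor of any other common ancestor — it is the merge base.

D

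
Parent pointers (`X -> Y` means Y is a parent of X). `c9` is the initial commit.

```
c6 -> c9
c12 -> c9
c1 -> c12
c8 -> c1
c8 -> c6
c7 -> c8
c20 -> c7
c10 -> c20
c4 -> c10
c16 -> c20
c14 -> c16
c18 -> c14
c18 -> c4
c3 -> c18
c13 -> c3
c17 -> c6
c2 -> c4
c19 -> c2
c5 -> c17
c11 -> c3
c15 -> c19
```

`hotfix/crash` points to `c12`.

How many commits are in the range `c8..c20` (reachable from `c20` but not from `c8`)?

2

Reachable from c20: {c1, c12, c20, c6, c7, c8, c9}.
Reachable from c8: {c1, c12, c6, c8, c9}.
In c20's history but not c8's: {c20, c7} — 2 commits.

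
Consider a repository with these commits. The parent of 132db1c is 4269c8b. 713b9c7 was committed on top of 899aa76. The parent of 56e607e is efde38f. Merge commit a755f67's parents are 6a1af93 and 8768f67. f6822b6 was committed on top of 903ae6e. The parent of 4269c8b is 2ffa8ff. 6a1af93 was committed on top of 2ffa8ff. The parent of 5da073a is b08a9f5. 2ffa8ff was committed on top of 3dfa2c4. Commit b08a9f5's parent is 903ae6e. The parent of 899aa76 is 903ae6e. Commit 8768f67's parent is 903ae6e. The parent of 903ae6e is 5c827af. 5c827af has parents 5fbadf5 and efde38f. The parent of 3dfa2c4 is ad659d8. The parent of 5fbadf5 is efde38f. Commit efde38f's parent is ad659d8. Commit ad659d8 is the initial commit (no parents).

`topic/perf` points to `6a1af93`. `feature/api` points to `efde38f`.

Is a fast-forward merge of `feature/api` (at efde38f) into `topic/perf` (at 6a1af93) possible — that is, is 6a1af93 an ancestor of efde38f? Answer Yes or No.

No

A fast-forward from 6a1af93 to efde38f is possible iff 6a1af93 is an ancestor of efde38f.
Ancestors of efde38f: {ad659d8, efde38f}.
6a1af93 is not among them, so fast-forward is not possible.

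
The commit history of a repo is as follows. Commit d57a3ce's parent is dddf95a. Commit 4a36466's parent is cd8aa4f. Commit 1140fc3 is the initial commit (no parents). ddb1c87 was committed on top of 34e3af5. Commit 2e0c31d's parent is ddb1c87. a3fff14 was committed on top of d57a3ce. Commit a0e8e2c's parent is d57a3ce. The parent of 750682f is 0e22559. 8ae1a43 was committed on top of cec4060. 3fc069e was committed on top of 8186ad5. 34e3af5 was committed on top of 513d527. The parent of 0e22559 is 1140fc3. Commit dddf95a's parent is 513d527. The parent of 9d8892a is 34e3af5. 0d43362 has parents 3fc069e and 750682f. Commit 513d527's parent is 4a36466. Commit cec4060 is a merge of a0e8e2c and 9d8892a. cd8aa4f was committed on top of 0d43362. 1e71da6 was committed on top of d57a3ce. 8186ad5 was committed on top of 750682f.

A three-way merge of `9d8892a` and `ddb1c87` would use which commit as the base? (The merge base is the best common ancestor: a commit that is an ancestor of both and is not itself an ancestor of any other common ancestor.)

34e3af5

Ancestors of 9d8892a: {0d43362, 0e22559, 1140fc3, 34e3af5, 3fc069e, 4a36466, 513d527, 750682f, 8186ad5, 9d8892a, cd8aa4f}.
Ancestors of ddb1c87: {0d43362, 0e22559, 1140fc3, 34e3af5, 3fc069e, 4a36466, 513d527, 750682f, 8186ad5, cd8aa4f, ddb1c87}.
Common ancestors: {0d43362, 0e22559, 1140fc3, 34e3af5, 3fc069e, 4a36466, 513d527, 750682f, 8186ad5, cd8aa4f}.
Among these, 34e3af5 is not an ancestor of any other common ancestor — it is the merge base.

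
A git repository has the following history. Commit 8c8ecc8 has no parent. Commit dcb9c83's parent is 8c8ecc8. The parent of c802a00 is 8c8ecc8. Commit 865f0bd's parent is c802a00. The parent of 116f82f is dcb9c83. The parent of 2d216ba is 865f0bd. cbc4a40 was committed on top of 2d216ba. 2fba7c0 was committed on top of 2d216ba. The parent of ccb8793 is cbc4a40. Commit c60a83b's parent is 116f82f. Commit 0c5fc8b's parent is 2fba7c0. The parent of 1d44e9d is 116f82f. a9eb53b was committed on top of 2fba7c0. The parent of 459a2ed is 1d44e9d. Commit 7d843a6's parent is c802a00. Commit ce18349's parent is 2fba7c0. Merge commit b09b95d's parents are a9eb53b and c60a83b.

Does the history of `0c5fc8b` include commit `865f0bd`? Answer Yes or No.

Ancestors of 0c5fc8b (commits reachable by following parents): {0c5fc8b, 2d216ba, 2fba7c0, 865f0bd, 8c8ecc8, c802a00}.
865f0bd is in that set, so it is an ancestor of 0c5fc8b.

Yes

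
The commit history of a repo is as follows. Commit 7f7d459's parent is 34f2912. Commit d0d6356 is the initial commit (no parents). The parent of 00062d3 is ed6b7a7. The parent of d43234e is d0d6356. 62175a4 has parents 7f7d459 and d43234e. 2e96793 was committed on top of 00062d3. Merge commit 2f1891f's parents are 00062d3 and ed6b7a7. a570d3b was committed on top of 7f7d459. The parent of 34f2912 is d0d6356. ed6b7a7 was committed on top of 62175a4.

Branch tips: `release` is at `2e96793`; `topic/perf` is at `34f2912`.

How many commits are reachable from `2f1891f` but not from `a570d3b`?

5

Reachable from 2f1891f: {00062d3, 2f1891f, 34f2912, 62175a4, 7f7d459, d0d6356, d43234e, ed6b7a7}.
Reachable from a570d3b: {34f2912, 7f7d459, a570d3b, d0d6356}.
In 2f1891f's history but not a570d3b's: {00062d3, 2f1891f, 62175a4, d43234e, ed6b7a7} — 5 commits.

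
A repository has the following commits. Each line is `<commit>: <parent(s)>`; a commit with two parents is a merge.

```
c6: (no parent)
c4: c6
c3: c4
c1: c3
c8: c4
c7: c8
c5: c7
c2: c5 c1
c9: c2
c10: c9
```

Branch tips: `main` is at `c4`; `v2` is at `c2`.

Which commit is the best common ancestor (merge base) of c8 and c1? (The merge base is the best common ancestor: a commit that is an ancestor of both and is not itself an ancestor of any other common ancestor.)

c4

Ancestors of c8: {c4, c6, c8}.
Ancestors of c1: {c1, c3, c4, c6}.
Common ancestors: {c4, c6}.
Among these, c4 is not an ancestor of any other common ancestor — it is the merge base.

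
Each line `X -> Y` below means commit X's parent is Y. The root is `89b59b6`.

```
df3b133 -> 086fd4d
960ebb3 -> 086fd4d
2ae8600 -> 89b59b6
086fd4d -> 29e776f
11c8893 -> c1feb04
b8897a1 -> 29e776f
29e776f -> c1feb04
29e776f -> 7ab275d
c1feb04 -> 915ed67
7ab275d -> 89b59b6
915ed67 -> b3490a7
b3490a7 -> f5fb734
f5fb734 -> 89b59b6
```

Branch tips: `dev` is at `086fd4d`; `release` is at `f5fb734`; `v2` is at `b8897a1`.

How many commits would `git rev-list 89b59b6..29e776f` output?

6

Reachable from 29e776f: {29e776f, 7ab275d, 89b59b6, 915ed67, b3490a7, c1feb04, f5fb734}.
Reachable from 89b59b6: {89b59b6}.
In 29e776f's history but not 89b59b6's: {29e776f, 7ab275d, 915ed67, b3490a7, c1feb04, f5fb734} — 6 commits.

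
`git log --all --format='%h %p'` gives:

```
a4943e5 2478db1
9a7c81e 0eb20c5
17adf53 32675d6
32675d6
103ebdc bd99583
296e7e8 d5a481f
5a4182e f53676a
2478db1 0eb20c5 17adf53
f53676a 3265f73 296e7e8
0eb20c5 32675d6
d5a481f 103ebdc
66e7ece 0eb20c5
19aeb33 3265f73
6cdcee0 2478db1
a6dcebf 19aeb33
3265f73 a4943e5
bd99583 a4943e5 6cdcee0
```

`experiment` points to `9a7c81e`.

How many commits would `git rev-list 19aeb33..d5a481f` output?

Reachable from d5a481f: {0eb20c5, 103ebdc, 17adf53, 2478db1, 32675d6, 6cdcee0, a4943e5, bd99583, d5a481f}.
Reachable from 19aeb33: {0eb20c5, 17adf53, 19aeb33, 2478db1, 3265f73, 32675d6, a4943e5}.
In d5a481f's history but not 19aeb33's: {103ebdc, 6cdcee0, bd99583, d5a481f} — 4 commits.

4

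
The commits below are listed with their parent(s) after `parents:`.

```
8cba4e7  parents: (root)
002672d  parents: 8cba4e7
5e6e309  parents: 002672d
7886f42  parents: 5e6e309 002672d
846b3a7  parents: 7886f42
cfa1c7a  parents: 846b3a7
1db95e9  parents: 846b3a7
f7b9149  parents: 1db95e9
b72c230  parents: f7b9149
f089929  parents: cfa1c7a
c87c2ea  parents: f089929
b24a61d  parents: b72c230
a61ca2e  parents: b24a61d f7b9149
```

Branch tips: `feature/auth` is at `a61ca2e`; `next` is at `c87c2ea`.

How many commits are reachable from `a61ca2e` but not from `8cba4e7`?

Reachable from a61ca2e: {002672d, 1db95e9, 5e6e309, 7886f42, 846b3a7, 8cba4e7, a61ca2e, b24a61d, b72c230, f7b9149}.
Reachable from 8cba4e7: {8cba4e7}.
In a61ca2e's history but not 8cba4e7's: {002672d, 1db95e9, 5e6e309, 7886f42, 846b3a7, a61ca2e, b24a61d, b72c230, f7b9149} — 9 commits.

9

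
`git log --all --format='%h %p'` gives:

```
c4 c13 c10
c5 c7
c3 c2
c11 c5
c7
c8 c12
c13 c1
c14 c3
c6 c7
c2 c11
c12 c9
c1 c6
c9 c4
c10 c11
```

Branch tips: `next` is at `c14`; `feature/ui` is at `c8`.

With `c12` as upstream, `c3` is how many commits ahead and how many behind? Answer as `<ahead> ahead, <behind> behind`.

Reachable from c3: {c11, c2, c3, c5, c7}.
Reachable from c12: {c1, c10, c11, c12, c13, c4, c5, c6, c7, c9}.
Only in c3's history (ahead): {c2, c3} — 2.
Only in c12's history (behind): {c1, c10, c12, c13, c4, c6, c9} — 7.

2 ahead, 7 behind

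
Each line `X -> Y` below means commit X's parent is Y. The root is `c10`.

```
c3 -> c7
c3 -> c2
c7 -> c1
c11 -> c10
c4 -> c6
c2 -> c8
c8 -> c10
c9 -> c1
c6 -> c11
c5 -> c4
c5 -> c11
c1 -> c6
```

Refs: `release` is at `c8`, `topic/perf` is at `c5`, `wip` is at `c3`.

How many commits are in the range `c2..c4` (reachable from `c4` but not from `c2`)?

3

Reachable from c4: {c10, c11, c4, c6}.
Reachable from c2: {c10, c2, c8}.
In c4's history but not c2's: {c11, c4, c6} — 3 commits.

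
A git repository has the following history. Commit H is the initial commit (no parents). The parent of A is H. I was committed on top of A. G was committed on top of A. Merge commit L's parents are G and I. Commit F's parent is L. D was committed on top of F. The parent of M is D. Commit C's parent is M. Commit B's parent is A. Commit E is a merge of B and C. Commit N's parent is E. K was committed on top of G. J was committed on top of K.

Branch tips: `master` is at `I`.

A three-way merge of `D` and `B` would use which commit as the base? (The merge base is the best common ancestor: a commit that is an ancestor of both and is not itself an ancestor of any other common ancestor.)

A

Ancestors of D: {A, D, F, G, H, I, L}.
Ancestors of B: {A, B, H}.
Common ancestors: {A, H}.
Among these, A is not an ancestor of any other common ancestor — it is the merge base.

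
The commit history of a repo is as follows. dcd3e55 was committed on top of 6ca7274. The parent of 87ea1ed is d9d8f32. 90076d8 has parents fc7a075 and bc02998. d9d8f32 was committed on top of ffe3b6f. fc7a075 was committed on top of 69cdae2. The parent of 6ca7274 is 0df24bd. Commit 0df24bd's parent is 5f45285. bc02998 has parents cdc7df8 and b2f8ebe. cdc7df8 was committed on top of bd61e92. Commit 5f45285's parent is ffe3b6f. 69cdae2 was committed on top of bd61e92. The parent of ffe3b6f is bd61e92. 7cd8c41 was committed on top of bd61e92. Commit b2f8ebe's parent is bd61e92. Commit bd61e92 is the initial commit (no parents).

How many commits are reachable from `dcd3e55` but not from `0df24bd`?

2

Reachable from dcd3e55: {0df24bd, 5f45285, 6ca7274, bd61e92, dcd3e55, ffe3b6f}.
Reachable from 0df24bd: {0df24bd, 5f45285, bd61e92, ffe3b6f}.
In dcd3e55's history but not 0df24bd's: {6ca7274, dcd3e55} — 2 commits.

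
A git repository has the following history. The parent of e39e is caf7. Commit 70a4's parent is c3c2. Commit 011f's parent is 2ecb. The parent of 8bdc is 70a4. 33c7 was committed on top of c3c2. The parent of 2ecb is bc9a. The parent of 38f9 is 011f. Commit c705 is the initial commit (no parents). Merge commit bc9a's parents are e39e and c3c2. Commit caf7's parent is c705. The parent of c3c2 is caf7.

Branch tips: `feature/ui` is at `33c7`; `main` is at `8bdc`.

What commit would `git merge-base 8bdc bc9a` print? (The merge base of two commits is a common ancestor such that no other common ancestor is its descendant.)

c3c2

Ancestors of 8bdc: {70a4, 8bdc, c3c2, c705, caf7}.
Ancestors of bc9a: {bc9a, c3c2, c705, caf7, e39e}.
Common ancestors: {c3c2, c705, caf7}.
Among these, c3c2 is not an ancestor of any other common ancestor — it is the merge base.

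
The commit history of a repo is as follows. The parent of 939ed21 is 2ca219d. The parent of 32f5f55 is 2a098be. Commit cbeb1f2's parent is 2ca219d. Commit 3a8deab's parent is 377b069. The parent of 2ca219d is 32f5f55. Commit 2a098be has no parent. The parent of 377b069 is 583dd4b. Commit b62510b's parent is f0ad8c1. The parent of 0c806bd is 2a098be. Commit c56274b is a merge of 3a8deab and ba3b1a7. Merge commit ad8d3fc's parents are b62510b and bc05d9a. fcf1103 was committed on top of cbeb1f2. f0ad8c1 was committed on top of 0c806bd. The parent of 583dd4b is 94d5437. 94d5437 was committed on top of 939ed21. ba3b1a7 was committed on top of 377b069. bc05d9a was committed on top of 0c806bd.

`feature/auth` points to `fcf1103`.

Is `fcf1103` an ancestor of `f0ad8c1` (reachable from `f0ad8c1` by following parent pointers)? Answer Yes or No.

No

Ancestors of f0ad8c1: {0c806bd, 2a098be, f0ad8c1}.
fcf1103 is not in that set, so it is not an ancestor of f0ad8c1.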